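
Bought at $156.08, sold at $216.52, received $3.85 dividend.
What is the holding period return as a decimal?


Formula: HPR = (P1 - P0 + D) / P0
Gain: $216.52 - $156.08 + $3.85 = $64.29
HPR = $64.29 / $156.08 = 0.4119

0.4119


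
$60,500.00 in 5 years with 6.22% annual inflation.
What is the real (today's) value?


Formula: Real value = nominal / (1 + inflation)^years
Price level: (1 + 0.0622)^5 = 1.352171
Real value = $60,500.00 / 1.352171 = $44,742.88

$44,742.88


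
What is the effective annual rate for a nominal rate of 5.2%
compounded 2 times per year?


Formula: EAR = (1 + r/m)^m - 1
Period rate: r/m = 0.052 / 2 = 0.026
Compounding: (1 + 0.026)^2 = 1.052676
EAR = 1.052676 - 1 = 0.052676

0.052676


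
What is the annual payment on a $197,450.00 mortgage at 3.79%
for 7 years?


Formula: PMT = PV * r / (1 - (1+r)^(-n))
Denominator: 1 - (1 + 0.0379)^(-7) = 0.229254
Numerator: $197,450.00 * 0.0379 = 7483.355
PMT = 7483.355 / 0.229254 = $32,642.23

$32,642.23


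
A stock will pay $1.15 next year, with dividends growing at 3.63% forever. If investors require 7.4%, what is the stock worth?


Formula: P = D1 / (r - g)
Spread: r - g = 0.074 - 0.0363 = 0.0377
Substituting: P = $1.15 / 0.0377
P = $30.50

$30.50


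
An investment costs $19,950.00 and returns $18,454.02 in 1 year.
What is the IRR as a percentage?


Formula: IRR = C1/C0 - 1
Substituting: IRR = $18,454.02 / $19,950.00 - 1
Ratio: 0.925014 - 1 = -0.074986
IRR = -7.4986%

-7.4986%


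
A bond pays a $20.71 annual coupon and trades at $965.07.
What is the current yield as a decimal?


Formula: Current yield = annual coupon / price
Substituting: CY = $20.71 / $965.07
CY = 0.02146

0.02146


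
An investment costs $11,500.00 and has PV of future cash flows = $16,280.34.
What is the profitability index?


Formula: PI = PV(cash flows) / initial investment
Substituting: PI = $16,280.34 / $11,500.00
PI = 1.4157

1.4157


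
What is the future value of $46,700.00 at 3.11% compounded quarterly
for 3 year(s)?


Formula: FV = P * (1 + r/m)^(m*t)
Period rate: r/m = 0.0311 / 4 = 0.007775
Total periods: m*t = 4 * 3 = 12
Growth factor: (1 + 0.007775)^12 = 1.097395
FV = $46,700.00 * 1.097395 = $51,248.35

$51,248.35


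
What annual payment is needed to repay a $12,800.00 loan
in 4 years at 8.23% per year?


Formula: PMT = PV * r / (1 - (1+r)^(-n))
Denominator: 1 - (1 + 0.0823)^(-4) = 0.271198
Numerator: $12,800.00 * 0.0823 = 1053.44
PMT = 1053.44 / 0.271198 = $3,884.39

$3,884.39


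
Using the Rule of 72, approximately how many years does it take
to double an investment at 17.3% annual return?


Formula: Years ≈ 72 / r
Substituting: Years ≈ 72 / 17.3
Years ≈ 4.2

4.2 years


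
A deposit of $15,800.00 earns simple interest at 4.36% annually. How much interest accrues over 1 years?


Formula: I = P * r * t
Substituting: I = $15,800.00 * 0.0436 * 1
Step: I = $15,800.00 * 0.0436
I = $688.88

$688.88


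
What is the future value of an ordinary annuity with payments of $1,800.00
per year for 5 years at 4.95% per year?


Formula: FV = PMT * ((1+r)^n - 1) / r
Growth factor: (1 + 0.0495)^5 = 1.273246
Numerator: 1.273246 - 1 = 0.273246
FV = $1,800.00 * 0.273246 / 0.0495 = $9,936.21

$9,936.21


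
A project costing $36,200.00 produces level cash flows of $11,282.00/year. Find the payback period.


Formula: Payback = investment / annual cash flow
Substituting: Payback = $36,200.00 / $11,282.00
Payback = 3.2087 years

3.2087 years


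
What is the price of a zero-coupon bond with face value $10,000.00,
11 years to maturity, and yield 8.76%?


Formula: Price = FV / (1 + r)^n
Substituting: Price = $10,000.00 / (1 + 0.0876)^11
Discount factor: (1.0876)^11 = 2.518612
Price = $10,000.00 / 2.518612 = $3,970.44

$3,970.44


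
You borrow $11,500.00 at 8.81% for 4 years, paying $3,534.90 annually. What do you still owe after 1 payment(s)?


Formula: Balance = PV*(1+r)^k - PMT*((1+r)^k - 1)/r
Growth: (1 + 0.0881)^1 = 1.0881
Accumulated factor: ((1+r)^k - 1)/r = 1.0
Balance = $11,500.00 * 1.0881 - $3,534.90 * 1.0
Balance = $8,978.25

$8,978.25


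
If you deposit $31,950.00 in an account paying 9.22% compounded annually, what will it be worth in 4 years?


Formula: FV = P * (1 + r)^n
Substituting: FV = $31,950.00 * (1 + 0.0922)^4
Growth factor: (1.0922)^4 = 1.423012
FV = $31,950.00 * 1.423012 = $45,465.25

$45,465.25


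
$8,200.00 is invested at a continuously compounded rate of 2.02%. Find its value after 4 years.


Formula: FV = P * e^(r*t)
Exponent: r*t = 0.0202 * 4 = 0.0808
e^(0.0808) = 1.084154
FV = $8,200.00 * 1.084154 = $8,890.06

$8,890.06


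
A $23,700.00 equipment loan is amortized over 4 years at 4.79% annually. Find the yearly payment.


Formula: PMT = PV * r / (1 - (1+r)^(-n))
Denominator: 1 - (1 + 0.0479)^(-4) = 0.170683
Numerator: $23,700.00 * 0.0479 = 1135.23
PMT = 1135.23 / 0.170683 = $6,651.11

$6,651.11


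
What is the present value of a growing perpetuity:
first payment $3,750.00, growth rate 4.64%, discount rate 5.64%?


Formula: PV = C / (r - g)
Spread: r - g = 0.0564 - 0.0464 = 0.01
Substituting: PV = $3,750.00 / 0.01
PV = $375,000.00

$375,000.00


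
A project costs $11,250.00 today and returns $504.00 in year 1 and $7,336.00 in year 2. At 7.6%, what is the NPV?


Formula: NPV = C0 + C1/(1+r) + C2/(1+r)^2
Discount C1: $504.00 / (1 + 0.076) = $468.40
Discount C2: $7,336.00 / (1 + 0.076)^2 = $6,336.29
NPV = -$11,250.00 + $468.40 + $6,336.29 = -$4,445.31

-$4,445.31


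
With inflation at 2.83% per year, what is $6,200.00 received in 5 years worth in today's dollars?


Formula: Real value = nominal / (1 + inflation)^years
Price level: (1 + 0.0283)^5 = 1.149739
Real value = $6,200.00 / 1.149739 = $5,392.53

$5,392.53


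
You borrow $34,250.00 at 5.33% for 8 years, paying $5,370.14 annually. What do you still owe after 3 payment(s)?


Formula: Balance = PV*(1+r)^k - PMT*((1+r)^k - 1)/r
Growth: (1 + 0.0533)^3 = 1.168574
Accumulated factor: ((1+r)^k - 1)/r = 3.162741
Balance = $34,250.00 * 1.168574 - $5,370.14 * 3.162741
Balance = $23,039.30

$23,039.30


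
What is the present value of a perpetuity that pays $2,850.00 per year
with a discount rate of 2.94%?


Formula: PV = C / r
Substituting: PV = $2,850.00 / 0.0294
PV = $96,938.78

$96,938.78


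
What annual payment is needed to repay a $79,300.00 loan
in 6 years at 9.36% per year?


Formula: PMT = PV * r / (1 - (1+r)^(-n))
Denominator: 1 - (1 + 0.0936)^(-6) = 0.415413
Numerator: $79,300.00 * 0.0936 = 7422.48
PMT = 7422.48 / 0.415413 = $17,867.70

$17,867.70


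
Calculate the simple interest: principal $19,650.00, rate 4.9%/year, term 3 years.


Formula: I = P * r * t
Substituting: I = $19,650.00 * 0.049 * 3
Step: I = $19,650.00 * 0.147
I = $2,888.55

$2,888.55


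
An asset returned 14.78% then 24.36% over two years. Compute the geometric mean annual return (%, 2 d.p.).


Formula: Geometric mean = ((1+r1)*(1+r2))^(1/2) - 1
Product: (1 + 0.1478) * (1 + 0.2436) = 1.1478 * 1.2436 = 1.427404
Square root: 1.427404^0.5 = 1.19474
Geometric mean = 1.19474 - 1 = 0.19474
As percentage: 19.47%

19.47%


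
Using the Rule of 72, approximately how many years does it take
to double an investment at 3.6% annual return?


Formula: Years ≈ 72 / r
Substituting: Years ≈ 72 / 3.6
Years ≈ 20.0

20.0 years


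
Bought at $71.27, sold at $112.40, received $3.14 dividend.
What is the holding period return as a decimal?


Formula: HPR = (P1 - P0 + D) / P0
Gain: $112.40 - $71.27 + $3.14 = $44.27
HPR = $44.27 / $71.27 = 0.6212

0.6212


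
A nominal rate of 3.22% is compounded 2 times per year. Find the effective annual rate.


Formula: EAR = (1 + r/m)^m - 1
Period rate: r/m = 0.0322 / 2 = 0.0161
Compounding: (1 + 0.0161)^2 = 1.032459
EAR = 1.032459 - 1 = 0.032459

0.032459


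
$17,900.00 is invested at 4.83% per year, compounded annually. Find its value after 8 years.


Formula: FV = P * (1 + r)^n
Substituting: FV = $17,900.00 * (1 + 0.0483)^8
Growth factor: (1.0483)^8 = 1.458427
FV = $17,900.00 * 1.458427 = $26,105.84

$26,105.84


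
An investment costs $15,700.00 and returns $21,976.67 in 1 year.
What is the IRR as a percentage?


Formula: IRR = C1/C0 - 1
Substituting: IRR = $21,976.67 / $15,700.00 - 1
Ratio: 1.399788 - 1 = 0.399788
IRR = 39.9788%

39.9788%


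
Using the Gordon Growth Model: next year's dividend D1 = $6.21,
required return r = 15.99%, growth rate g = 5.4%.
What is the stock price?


Formula: P = D1 / (r - g)
Spread: r - g = 0.1599 - 0.054 = 0.1059
Substituting: P = $6.21 / 0.1059
P = $58.64

$58.64


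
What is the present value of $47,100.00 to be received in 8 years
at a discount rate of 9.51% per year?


Formula: PV = FV / (1 + r)^n
Substituting: PV = $47,100.00 / (1 + 0.0951)^8
Discount factor: (1.0951)^8 = 2.06838
PV = $47,100.00 / 2.06838 = $22,771.45

$22,771.45


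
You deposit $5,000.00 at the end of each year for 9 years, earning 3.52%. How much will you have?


Formula: FV = PMT * ((1+r)^n - 1) / r
Growth factor: (1 + 0.0352)^9 = 1.365269
Numerator: 1.365269 - 1 = 0.365269
FV = $5,000.00 * 0.365269 / 0.0352 = $51,884.86

$51,884.86


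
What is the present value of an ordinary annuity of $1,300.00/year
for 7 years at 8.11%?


Formula: PV = PMT * (1 - (1+r)^(-n)) / r
Discount factor: (1 + 0.0811)^(-7) = 0.579347
Bracket: 1 - 0.579347 = 0.420653
PV = $1,300.00 * 0.420653 / 0.0811 = $6,742.89

$6,742.89


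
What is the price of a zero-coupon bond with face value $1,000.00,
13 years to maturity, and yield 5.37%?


Formula: Price = FV / (1 + r)^n
Substituting: Price = $1,000.00 / (1 + 0.0537)^13
Discount factor: (1.0537)^13 = 1.97388
Price = $1,000.00 / 1.97388 = $506.62

$506.62


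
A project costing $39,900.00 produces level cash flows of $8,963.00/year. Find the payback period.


Formula: Payback = investment / annual cash flow
Substituting: Payback = $39,900.00 / $8,963.00
Payback = 4.4516 years

4.4516 years


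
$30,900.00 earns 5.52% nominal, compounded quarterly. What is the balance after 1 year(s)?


Formula: FV = P * (1 + r/m)^(m*t)
Period rate: r/m = 0.0552 / 4 = 0.0138
Total periods: m*t = 4 * 1 = 4
Growth factor: (1 + 0.0138)^4 = 1.056353
FV = $30,900.00 * 1.056353 = $32,641.31

$32,641.31


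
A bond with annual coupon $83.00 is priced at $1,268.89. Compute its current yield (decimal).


Formula: Current yield = annual coupon / price
Substituting: CY = $83.00 / $1,268.89
CY = 0.065412

0.065412


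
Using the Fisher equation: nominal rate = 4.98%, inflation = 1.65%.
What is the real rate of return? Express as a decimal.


Formula: (1 + r_real) = (1 + r_nom) / (1 + inflation)
Substituting: (1 + r_real) = 1.0498 / 1.0165
(1 + r_real) = 1.032759
r_real = 1.032759 - 1 = 0.032759

0.032759


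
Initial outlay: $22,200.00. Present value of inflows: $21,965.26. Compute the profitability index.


Formula: PI = PV(cash flows) / initial investment
Substituting: PI = $21,965.26 / $22,200.00
PI = 0.9894

0.9894


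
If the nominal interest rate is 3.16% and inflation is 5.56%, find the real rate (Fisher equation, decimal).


Formula: (1 + r_real) = (1 + r_nom) / (1 + inflation)
Substituting: (1 + r_real) = 1.0316 / 1.0556
(1 + r_real) = 0.977264
r_real = 0.977264 - 1 = -0.022736

-0.022736


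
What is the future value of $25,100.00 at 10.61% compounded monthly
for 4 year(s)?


Formula: FV = P * (1 + r/m)^(m*t)
Period rate: r/m = 0.1061 / 12 = 0.008842
Total periods: m*t = 12 * 4 = 48
Growth factor: (1 + 0.008842)^48 = 1.525824
FV = $25,100.00 * 1.525824 = $38,298.19

$38,298.19


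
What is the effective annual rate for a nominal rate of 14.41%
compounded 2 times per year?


Formula: EAR = (1 + r/m)^m - 1
Period rate: r/m = 0.1441 / 2 = 0.07205
Compounding: (1 + 0.07205)^2 = 1.149291
EAR = 1.149291 - 1 = 0.149291

0.149291


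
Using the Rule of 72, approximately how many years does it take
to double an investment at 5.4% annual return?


Formula: Years ≈ 72 / r
Substituting: Years ≈ 72 / 5.4
Years ≈ 13.3

13.3 years


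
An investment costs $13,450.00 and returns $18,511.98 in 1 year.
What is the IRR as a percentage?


Formula: IRR = C1/C0 - 1
Substituting: IRR = $18,511.98 / $13,450.00 - 1
Ratio: 1.376355 - 1 = 0.376355
IRR = 37.6355%

37.6355%


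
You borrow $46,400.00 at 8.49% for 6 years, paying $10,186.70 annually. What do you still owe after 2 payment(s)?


Formula: Balance = PV*(1+r)^k - PMT*((1+r)^k - 1)/r
Growth: (1 + 0.0849)^2 = 1.177008
Accumulated factor: ((1+r)^k - 1)/r = 2.0849
Balance = $46,400.00 * 1.177008 - $10,186.70 * 2.0849
Balance = $33,374.92

$33,374.92


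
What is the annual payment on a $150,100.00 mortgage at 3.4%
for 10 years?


Formula: PMT = PV * r / (1 - (1+r)^(-n))
Denominator: 1 - (1 + 0.034)^(-10) = 0.284195
Numerator: $150,100.00 * 0.034 = 5103.4
PMT = 5103.4 / 0.284195 = $17,957.38

$17,957.38


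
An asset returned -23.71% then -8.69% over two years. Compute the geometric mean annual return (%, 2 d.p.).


Formula: Geometric mean = ((1+r1)*(1+r2))^(1/2) - 1
Product: (1 + -0.2371) * (1 + -0.0869) = 0.7629 * 0.9131 = 0.696604
Square root: 0.696604^0.5 = 0.834628
Geometric mean = 0.834628 - 1 = -0.165372
As percentage: -16.54%

-16.54%


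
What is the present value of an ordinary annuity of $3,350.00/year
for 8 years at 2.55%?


Formula: PV = PMT * (1 - (1+r)^(-n)) / r
Discount factor: (1 + 0.0255)^(-8) = 0.817551
Bracket: 1 - 0.817551 = 0.182449
PV = $3,350.00 * 0.182449 / 0.0255 = $23,968.83

$23,968.83


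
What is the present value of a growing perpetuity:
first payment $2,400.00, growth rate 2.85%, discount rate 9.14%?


Formula: PV = C / (r - g)
Spread: r - g = 0.0914 - 0.0285 = 0.0629
Substituting: PV = $2,400.00 / 0.0629
PV = $38,155.80

$38,155.80


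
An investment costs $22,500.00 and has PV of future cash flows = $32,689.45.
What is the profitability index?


Formula: PI = PV(cash flows) / initial investment
Substituting: PI = $32,689.45 / $22,500.00
PI = 1.4529

1.4529


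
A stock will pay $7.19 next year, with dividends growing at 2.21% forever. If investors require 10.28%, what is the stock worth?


Formula: P = D1 / (r - g)
Spread: r - g = 0.1028 - 0.0221 = 0.0807
Substituting: P = $7.19 / 0.0807
P = $89.10

$89.10


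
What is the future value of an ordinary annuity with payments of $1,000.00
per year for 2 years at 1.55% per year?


Formula: FV = PMT * ((1+r)^n - 1) / r
Growth factor: (1 + 0.0155)^2 = 1.03124
Numerator: 1.03124 - 1 = 0.03124
FV = $1,000.00 * 0.03124 / 0.0155 = $2,015.50

$2,015.50


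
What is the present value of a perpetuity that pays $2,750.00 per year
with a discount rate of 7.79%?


Formula: PV = C / r
Substituting: PV = $2,750.00 / 0.0779
PV = $35,301.67

$35,301.67


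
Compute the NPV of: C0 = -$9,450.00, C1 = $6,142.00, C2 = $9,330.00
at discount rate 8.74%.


Formula: NPV = C0 + C1/(1+r) + C2/(1+r)^2
Discount C1: $6,142.00 / (1 + 0.0874) = $5,648.34
Discount C2: $9,330.00 / (1 + 0.0874)^2 = $7,890.47
NPV = -$9,450.00 + $5,648.34 + $7,890.47 = $4,088.81

$4,088.81


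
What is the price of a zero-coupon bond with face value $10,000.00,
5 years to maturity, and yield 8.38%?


Formula: Price = FV / (1 + r)^n
Substituting: Price = $10,000.00 / (1 + 0.0838)^5
Discount factor: (1.0838)^5 = 1.49536
Price = $10,000.00 / 1.49536 = $6,687.35

$6,687.35


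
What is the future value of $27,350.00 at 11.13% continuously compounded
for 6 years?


Formula: FV = P * e^(r*t)
Exponent: r*t = 0.1113 * 6 = 0.6678
e^(0.6678) = 1.949943
FV = $27,350.00 * 1.949943 = $53,330.93

$53,330.93


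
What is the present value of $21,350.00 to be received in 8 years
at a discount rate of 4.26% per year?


Formula: PV = FV / (1 + r)^n
Substituting: PV = $21,350.00 / (1 + 0.0426)^8
Discount factor: (1.0426)^8 = 1.396181
PV = $21,350.00 / 1.396181 = $15,291.71

$15,291.71


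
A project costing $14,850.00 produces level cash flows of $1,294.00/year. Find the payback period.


Formula: Payback = investment / annual cash flow
Substituting: Payback = $14,850.00 / $1,294.00
Payback = 11.476 years

11.476 years


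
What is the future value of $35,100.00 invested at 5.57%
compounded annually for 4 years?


Formula: FV = P * (1 + r)^n
Substituting: FV = $35,100.00 * (1 + 0.0557)^4
Growth factor: (1.0557)^4 = 1.242116
FV = $35,100.00 * 1.242116 = $43,598.26

$43,598.26


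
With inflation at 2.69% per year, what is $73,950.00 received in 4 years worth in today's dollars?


Formula: Real value = nominal / (1 + inflation)^years
Price level: (1 + 0.0269)^4 = 1.11202
Real value = $73,950.00 / 1.11202 = $66,500.60

$66,500.60


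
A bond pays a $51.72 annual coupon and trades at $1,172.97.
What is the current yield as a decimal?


Formula: Current yield = annual coupon / price
Substituting: CY = $51.72 / $1,172.97
CY = 0.044093

0.044093


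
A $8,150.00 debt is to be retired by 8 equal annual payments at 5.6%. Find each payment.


Formula: PMT = PV * r / (1 - (1+r)^(-n))
Denominator: 1 - (1 + 0.056)^(-8) = 0.353321
Numerator: $8,150.00 * 0.056 = 456.4
PMT = 456.4 / 0.353321 = $1,291.74

$1,291.74


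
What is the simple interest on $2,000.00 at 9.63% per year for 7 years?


Formula: I = P * r * t
Substituting: I = $2,000.00 * 0.0963 * 7
Step: I = $2,000.00 * 0.6741
I = $1,348.20

$1,348.20


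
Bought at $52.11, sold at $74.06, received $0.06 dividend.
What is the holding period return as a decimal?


Formula: HPR = (P1 - P0 + D) / P0
Gain: $74.06 - $52.11 + $0.06 = $22.01
HPR = $22.01 / $52.11 = 0.4224

0.4224


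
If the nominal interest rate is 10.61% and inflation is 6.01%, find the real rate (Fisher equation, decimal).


Formula: (1 + r_real) = (1 + r_nom) / (1 + inflation)
Substituting: (1 + r_real) = 1.1061 / 1.0601
(1 + r_real) = 1.043392
r_real = 1.043392 - 1 = 0.043392

0.043392


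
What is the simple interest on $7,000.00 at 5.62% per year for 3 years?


Formula: I = P * r * t
Substituting: I = $7,000.00 * 0.0562 * 3
Step: I = $7,000.00 * 0.1686
I = $1,180.20

$1,180.20


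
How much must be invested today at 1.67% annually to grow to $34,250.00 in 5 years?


Formula: PV = FV / (1 + r)^n
Substituting: PV = $34,250.00 / (1 + 0.0167)^5
Discount factor: (1.0167)^5 = 1.086336
PV = $34,250.00 / 1.086336 = $31,528.00

$31,528.00


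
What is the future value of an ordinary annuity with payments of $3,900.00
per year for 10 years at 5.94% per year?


Formula: FV = PMT * ((1+r)^n - 1) / r
Growth factor: (1 + 0.0594)^10 = 1.780737
Numerator: 1.780737 - 1 = 0.780737
FV = $3,900.00 * 0.780737 / 0.0594 = $51,260.48

$51,260.48


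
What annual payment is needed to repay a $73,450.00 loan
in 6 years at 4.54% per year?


Formula: PMT = PV * r / (1 - (1+r)^(-n))
Denominator: 1 - (1 + 0.0454)^(-6) = 0.233865
Numerator: $73,450.00 * 0.0454 = 3334.63
PMT = 3334.63 / 0.233865 = $14,258.75

$14,258.75


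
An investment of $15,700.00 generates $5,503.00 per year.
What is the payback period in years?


Formula: Payback = investment / annual cash flow
Substituting: Payback = $15,700.00 / $5,503.00
Payback = 2.853 years

2.853 years


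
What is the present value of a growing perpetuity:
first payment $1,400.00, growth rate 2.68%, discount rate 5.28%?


Formula: PV = C / (r - g)
Spread: r - g = 0.0528 - 0.0268 = 0.026
Substituting: PV = $1,400.00 / 0.026
PV = $53,846.15

$53,846.15


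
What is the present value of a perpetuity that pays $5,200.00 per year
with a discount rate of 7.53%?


Formula: PV = C / r
Substituting: PV = $5,200.00 / 0.0753
PV = $69,057.10

$69,057.10


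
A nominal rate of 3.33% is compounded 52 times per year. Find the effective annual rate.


Formula: EAR = (1 + r/m)^m - 1
Period rate: r/m = 0.0333 / 52 = 0.00064
Compounding: (1 + 0.00064)^52 = 1.03385
EAR = 1.03385 - 1 = 0.03385

0.03385


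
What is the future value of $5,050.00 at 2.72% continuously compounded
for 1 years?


Formula: FV = P * e^(r*t)
Exponent: r*t = 0.0272 * 1 = 0.0272
e^(0.0272) = 1.027573
FV = $5,050.00 * 1.027573 = $5,189.25

$5,189.25


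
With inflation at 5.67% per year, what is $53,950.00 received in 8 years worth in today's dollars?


Formula: Real value = nominal / (1 + inflation)^years
Price level: (1 + 0.0567)^8 = 1.554582
Real value = $53,950.00 / 1.554582 = $34,703.86

$34,703.86


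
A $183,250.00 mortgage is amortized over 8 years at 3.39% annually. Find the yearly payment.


Formula: PMT = PV * r / (1 - (1+r)^(-n))
Denominator: 1 - (1 + 0.0339)^(-8) = 0.234101
Numerator: $183,250.00 * 0.0339 = 6212.175
PMT = 6212.175 / 0.234101 = $26,536.35

$26,536.35


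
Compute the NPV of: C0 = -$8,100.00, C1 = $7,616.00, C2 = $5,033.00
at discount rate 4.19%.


Formula: NPV = C0 + C1/(1+r) + C2/(1+r)^2
Discount C1: $7,616.00 / (1 + 0.0419) = $7,309.72
Discount C2: $5,033.00 / (1 + 0.0419)^2 = $4,636.34
NPV = -$8,100.00 + $7,309.72 + $4,636.34 = $3,846.06

$3,846.06


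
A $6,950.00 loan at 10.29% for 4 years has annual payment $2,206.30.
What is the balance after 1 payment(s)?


Formula: Balance = PV*(1+r)^k - PMT*((1+r)^k - 1)/r
Growth: (1 + 0.1029)^1 = 1.1029
Accumulated factor: ((1+r)^k - 1)/r = 1.0
Balance = $6,950.00 * 1.1029 - $2,206.30 * 1.0
Balance = $5,458.86

$5,458.86


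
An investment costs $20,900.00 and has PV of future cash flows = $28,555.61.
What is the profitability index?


Formula: PI = PV(cash flows) / initial investment
Substituting: PI = $28,555.61 / $20,900.00
PI = 1.3663

1.3663


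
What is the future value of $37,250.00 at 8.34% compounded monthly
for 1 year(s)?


Formula: FV = P * (1 + r/m)^(m*t)
Period rate: r/m = 0.0834 / 12 = 0.00695
Total periods: m*t = 12 * 1 = 12
Growth factor: (1 + 0.00695)^12 = 1.086663
FV = $37,250.00 * 1.086663 = $40,478.20

$40,478.20


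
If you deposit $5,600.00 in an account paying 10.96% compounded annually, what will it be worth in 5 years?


Formula: FV = P * (1 + r)^n
Substituting: FV = $5,600.00 * (1 + 0.1096)^5
Growth factor: (1.1096)^5 = 1.682024
FV = $5,600.00 * 1.682024 = $9,419.34

$9,419.34


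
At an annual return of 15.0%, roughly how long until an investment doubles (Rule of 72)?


Formula: Years ≈ 72 / r
Substituting: Years ≈ 72 / 15.0
Years ≈ 4.8

4.8 years


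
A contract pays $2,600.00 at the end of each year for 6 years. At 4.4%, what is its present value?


Formula: PV = PMT * (1 - (1+r)^(-n)) / r
Discount factor: (1 + 0.044)^(-6) = 0.77232
Bracket: 1 - 0.77232 = 0.22768
PV = $2,600.00 * 0.22768 / 0.044 = $13,453.85

$13,453.85


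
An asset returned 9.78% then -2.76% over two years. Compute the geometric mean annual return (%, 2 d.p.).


Formula: Geometric mean = ((1+r1)*(1+r2))^(1/2) - 1
Product: (1 + 0.0978) * (1 + -0.0276) = 1.0978 * 0.9724 = 1.067501
Square root: 1.067501^0.5 = 1.033199
Geometric mean = 1.033199 - 1 = 0.033199
As percentage: 3.32%

3.32%


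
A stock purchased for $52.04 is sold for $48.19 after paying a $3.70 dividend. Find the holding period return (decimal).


Formula: HPR = (P1 - P0 + D) / P0
Gain: $48.19 - $52.04 + $3.70 = -$0.15
HPR = -$0.15 / $52.04 = -0.0029

-0.0029


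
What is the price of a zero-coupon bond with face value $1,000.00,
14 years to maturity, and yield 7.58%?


Formula: Price = FV / (1 + r)^n
Substituting: Price = $1,000.00 / (1 + 0.0758)^14
Discount factor: (1.0758)^14 = 2.78126
Price = $1,000.00 / 2.78126 = $359.55

$359.55


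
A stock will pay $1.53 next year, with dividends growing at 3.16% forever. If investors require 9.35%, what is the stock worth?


Formula: P = D1 / (r - g)
Spread: r - g = 0.0935 - 0.0316 = 0.0619
Substituting: P = $1.53 / 0.0619
P = $24.72

$24.72


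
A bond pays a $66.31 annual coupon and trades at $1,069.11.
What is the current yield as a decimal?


Formula: Current yield = annual coupon / price
Substituting: CY = $66.31 / $1,069.11
CY = 0.062024

0.062024


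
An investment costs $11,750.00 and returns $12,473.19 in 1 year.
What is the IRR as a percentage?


Formula: IRR = C1/C0 - 1
Substituting: IRR = $12,473.19 / $11,750.00 - 1
Ratio: 1.061548 - 1 = 0.061548
IRR = 6.1548%

6.1548%


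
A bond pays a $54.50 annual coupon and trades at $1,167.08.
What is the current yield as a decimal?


Formula: Current yield = annual coupon / price
Substituting: CY = $54.50 / $1,167.08
CY = 0.046698

0.046698


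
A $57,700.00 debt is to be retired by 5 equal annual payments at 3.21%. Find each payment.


Formula: PMT = PV * r / (1 - (1+r)^(-n))
Denominator: 1 - (1 + 0.0321)^(-5) = 0.146131
Numerator: $57,700.00 * 0.0321 = 1852.17
PMT = 1852.17 / 0.146131 = $12,674.70

$12,674.70


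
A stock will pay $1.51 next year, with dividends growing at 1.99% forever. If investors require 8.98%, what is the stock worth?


Formula: P = D1 / (r - g)
Spread: r - g = 0.0898 - 0.0199 = 0.0699
Substituting: P = $1.51 / 0.0699
P = $21.60

$21.60


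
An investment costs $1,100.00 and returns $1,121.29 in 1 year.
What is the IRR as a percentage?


Formula: IRR = C1/C0 - 1
Substituting: IRR = $1,121.29 / $1,100.00 - 1
Ratio: 1.019355 - 1 = 0.019355
IRR = 1.9355%

1.9355%


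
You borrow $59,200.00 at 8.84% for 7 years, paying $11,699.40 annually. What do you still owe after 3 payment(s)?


Formula: Balance = PV*(1+r)^k - PMT*((1+r)^k - 1)/r
Growth: (1 + 0.0884)^3 = 1.289334
Accumulated factor: ((1+r)^k - 1)/r = 3.273015
Balance = $59,200.00 * 1.289334 - $11,699.40 * 3.273015
Balance = $38,036.30

$38,036.30


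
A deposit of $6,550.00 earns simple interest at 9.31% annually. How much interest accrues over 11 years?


Formula: I = P * r * t
Substituting: I = $6,550.00 * 0.0931 * 11
Step: I = $6,550.00 * 1.0241
I = $6,707.86

$6,707.86


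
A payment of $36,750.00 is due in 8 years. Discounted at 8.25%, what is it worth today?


Formula: PV = FV / (1 + r)^n
Substituting: PV = $36,750.00 / (1 + 0.0825)^8
Discount factor: (1.0825)^8 = 1.885486
PV = $36,750.00 / 1.885486 = $19,491.00

$19,491.00


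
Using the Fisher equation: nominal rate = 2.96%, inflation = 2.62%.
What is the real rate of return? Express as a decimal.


Formula: (1 + r_real) = (1 + r_nom) / (1 + inflation)
Substituting: (1 + r_real) = 1.0296 / 1.0262
(1 + r_real) = 1.003313
r_real = 1.003313 - 1 = 0.003313

0.003313


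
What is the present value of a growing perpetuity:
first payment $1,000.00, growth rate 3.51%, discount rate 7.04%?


Formula: PV = C / (r - g)
Spread: r - g = 0.0704 - 0.0351 = 0.0353
Substituting: PV = $1,000.00 / 0.0353
PV = $28,328.61

$28,328.61


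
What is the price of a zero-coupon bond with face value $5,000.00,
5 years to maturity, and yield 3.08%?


Formula: Price = FV / (1 + r)^n
Substituting: Price = $5,000.00 / (1 + 0.0308)^5
Discount factor: (1.0308)^5 = 1.163783
Price = $5,000.00 / 1.163783 = $4,296.33

$4,296.33


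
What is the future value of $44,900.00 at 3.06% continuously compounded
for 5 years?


Formula: FV = P * e^(r*t)
Exponent: r*t = 0.0306 * 5 = 0.153
e^(0.153) = 1.165325
FV = $44,900.00 * 1.165325 = $52,323.09

$52,323.09


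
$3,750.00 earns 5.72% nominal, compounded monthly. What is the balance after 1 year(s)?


Formula: FV = P * (1 + r/m)^(m*t)
Period rate: r/m = 0.0572 / 12 = 0.004767
Total periods: m*t = 12 * 1 = 12
Growth factor: (1 + 0.004767)^12 = 1.058724
FV = $3,750.00 * 1.058724 = $3,970.21

$3,970.21


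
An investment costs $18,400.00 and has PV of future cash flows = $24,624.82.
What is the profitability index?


Formula: PI = PV(cash flows) / initial investment
Substituting: PI = $24,624.82 / $18,400.00
PI = 1.3383

1.3383


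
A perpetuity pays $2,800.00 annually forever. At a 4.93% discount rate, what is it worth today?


Formula: PV = C / r
Substituting: PV = $2,800.00 / 0.0493
PV = $56,795.13

$56,795.13


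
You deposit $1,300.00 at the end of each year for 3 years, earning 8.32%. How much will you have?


Formula: FV = PMT * ((1+r)^n - 1) / r
Growth factor: (1 + 0.0832)^3 = 1.270943
Numerator: 1.270943 - 1 = 0.270943
FV = $1,300.00 * 0.270943 / 0.0832 = $4,233.48

$4,233.48


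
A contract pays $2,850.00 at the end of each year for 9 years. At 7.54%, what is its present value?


Formula: PV = PMT * (1 - (1+r)^(-n)) / r
Discount factor: (1 + 0.0754)^(-9) = 0.51984
Bracket: 1 - 0.51984 = 0.48016
PV = $2,850.00 * 0.48016 / 0.0754 = $18,149.28

$18,149.28


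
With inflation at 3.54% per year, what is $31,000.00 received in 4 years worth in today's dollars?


Formula: Real value = nominal / (1 + inflation)^years
Price level: (1 + 0.0354)^4 = 1.149298
Real value = $31,000.00 / 1.149298 = $26,972.99

$26,972.99


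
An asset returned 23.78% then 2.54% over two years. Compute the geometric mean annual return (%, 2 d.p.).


Formula: Geometric mean = ((1+r1)*(1+r2))^(1/2) - 1
Product: (1 + 0.2378) * (1 + 0.0254) = 1.2378 * 1.0254 = 1.26924
Square root: 1.26924^0.5 = 1.126606
Geometric mean = 1.126606 - 1 = 0.126606
As percentage: 12.66%

12.66%


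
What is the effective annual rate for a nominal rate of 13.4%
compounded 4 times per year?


Formula: EAR = (1 + r/m)^m - 1
Period rate: r/m = 0.134 / 4 = 0.0335
Compounding: (1 + 0.0335)^4 = 1.140885
EAR = 1.140885 - 1 = 0.140885

0.140885


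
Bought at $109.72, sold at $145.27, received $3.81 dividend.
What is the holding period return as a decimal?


Formula: HPR = (P1 - P0 + D) / P0
Gain: $145.27 - $109.72 + $3.81 = $39.36
HPR = $39.36 / $109.72 = 0.3587

0.3587


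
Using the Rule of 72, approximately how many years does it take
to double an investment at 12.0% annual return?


Formula: Years ≈ 72 / r
Substituting: Years ≈ 72 / 12.0
Years ≈ 6.0

6.0 years


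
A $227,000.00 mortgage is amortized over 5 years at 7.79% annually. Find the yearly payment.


Formula: PMT = PV * r / (1 - (1+r)^(-n))
Denominator: 1 - (1 + 0.0779)^(-5) = 0.312761
Numerator: $227,000.00 * 0.0779 = 17683.3
PMT = 17683.3 / 0.312761 = $56,539.29

$56,539.29


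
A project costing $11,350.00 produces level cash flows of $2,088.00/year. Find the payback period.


Formula: Payback = investment / annual cash flow
Substituting: Payback = $11,350.00 / $2,088.00
Payback = 5.4358 years

5.4358 years


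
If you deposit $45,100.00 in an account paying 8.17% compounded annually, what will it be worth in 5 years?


Formula: FV = P * (1 + r)^n
Substituting: FV = $45,100.00 * (1 + 0.0817)^5
Growth factor: (1.0817)^5 = 1.480929
FV = $45,100.00 * 1.480929 = $66,789.88

$66,789.88


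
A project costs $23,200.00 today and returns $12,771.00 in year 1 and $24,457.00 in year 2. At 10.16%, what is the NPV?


Formula: NPV = C0 + C1/(1+r) + C2/(1+r)^2
Discount C1: $12,771.00 / (1 + 0.1016) = $11,593.14
Discount C2: $24,457.00 / (1 + 0.1016)^2 = $20,153.73
NPV = -$23,200.00 + $11,593.14 + $20,153.73 = $8,546.86

$8,546.86


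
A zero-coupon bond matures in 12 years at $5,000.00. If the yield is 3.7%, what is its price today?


Formula: Price = FV / (1 + r)^n
Substituting: Price = $5,000.00 / (1 + 0.037)^12
Discount factor: (1.037)^12 = 1.546483
Price = $5,000.00 / 1.546483 = $3,233.14

$3,233.14


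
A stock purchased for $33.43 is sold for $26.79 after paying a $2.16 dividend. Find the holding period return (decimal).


Formula: HPR = (P1 - P0 + D) / P0
Gain: $26.79 - $33.43 + $2.16 = -$4.48
HPR = -$4.48 / $33.43 = -0.134

-0.134


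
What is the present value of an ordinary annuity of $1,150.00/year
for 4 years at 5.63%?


Formula: PV = PMT * (1 - (1+r)^(-n)) / r
Discount factor: (1 + 0.0563)^(-4) = 0.80325
Bracket: 1 - 0.80325 = 0.19675
PV = $1,150.00 * 0.19675 / 0.0563 = $4,018.87

$4,018.87


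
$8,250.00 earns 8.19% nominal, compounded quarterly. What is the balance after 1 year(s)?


Formula: FV = P * (1 + r/m)^(m*t)
Period rate: r/m = 0.0819 / 4 = 0.020475
Total periods: m*t = 4 * 1 = 4
Growth factor: (1 + 0.020475)^4 = 1.08445
FV = $8,250.00 * 1.08445 = $8,946.71

$8,946.71


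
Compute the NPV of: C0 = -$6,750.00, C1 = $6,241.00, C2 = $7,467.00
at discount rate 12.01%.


Formula: NPV = C0 + C1/(1+r) + C2/(1+r)^2
Discount C1: $6,241.00 / (1 + 0.1201) = $5,571.82
Discount C2: $7,467.00 / (1 + 0.1201)^2 = $5,951.58
NPV = -$6,750.00 + $5,571.82 + $5,951.58 = $4,773.41

$4,773.41


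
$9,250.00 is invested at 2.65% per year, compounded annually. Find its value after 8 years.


Formula: FV = P * (1 + r)^n
Substituting: FV = $9,250.00 * (1 + 0.0265)^8
Growth factor: (1.0265)^8 = 1.23274
FV = $9,250.00 * 1.23274 = $11,402.85

$11,402.85


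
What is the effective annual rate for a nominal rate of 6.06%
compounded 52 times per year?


Formula: EAR = (1 + r/m)^m - 1
Period rate: r/m = 0.0606 / 52 = 0.001165
Compounding: (1 + 0.001165)^52 = 1.062436
EAR = 1.062436 - 1 = 0.062436

0.062436


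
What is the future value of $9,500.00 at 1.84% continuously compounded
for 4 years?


Formula: FV = P * e^(r*t)
Exponent: r*t = 0.0184 * 4 = 0.0736
e^(0.0736) = 1.076376
FV = $9,500.00 * 1.076376 = $10,225.57

$10,225.57


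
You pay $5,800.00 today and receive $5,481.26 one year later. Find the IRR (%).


Formula: IRR = C1/C0 - 1
Substituting: IRR = $5,481.26 / $5,800.00 - 1
Ratio: 0.945045 - 1 = -0.054955
IRR = -5.4955%

-5.4955%


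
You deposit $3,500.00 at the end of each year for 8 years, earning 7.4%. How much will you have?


Formula: FV = PMT * ((1+r)^n - 1) / r
Growth factor: (1 + 0.074)^8 = 1.770249
Numerator: 1.770249 - 1 = 0.770249
FV = $3,500.00 * 0.770249 / 0.074 = $36,430.68

$36,430.68


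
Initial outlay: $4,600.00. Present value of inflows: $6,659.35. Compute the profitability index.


Formula: PI = PV(cash flows) / initial investment
Substituting: PI = $6,659.35 / $4,600.00
PI = 1.4477

1.4477


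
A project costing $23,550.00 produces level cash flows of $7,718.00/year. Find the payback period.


Formula: Payback = investment / annual cash flow
Substituting: Payback = $23,550.00 / $7,718.00
Payback = 3.0513 years

3.0513 years


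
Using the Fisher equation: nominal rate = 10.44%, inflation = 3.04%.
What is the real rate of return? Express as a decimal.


Formula: (1 + r_real) = (1 + r_nom) / (1 + inflation)
Substituting: (1 + r_real) = 1.1044 / 1.0304
(1 + r_real) = 1.071817
r_real = 1.071817 - 1 = 0.071817

0.071817


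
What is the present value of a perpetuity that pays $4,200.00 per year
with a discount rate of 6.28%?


Formula: PV = C / r
Substituting: PV = $4,200.00 / 0.0628
PV = $66,878.98

$66,878.98


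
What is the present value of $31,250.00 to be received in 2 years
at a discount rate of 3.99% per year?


Formula: PV = FV / (1 + r)^n
Substituting: PV = $31,250.00 / (1 + 0.0399)^2
Discount factor: (1.0399)^2 = 1.081392
PV = $31,250.00 / 1.081392 = $28,897.94

$28,897.94


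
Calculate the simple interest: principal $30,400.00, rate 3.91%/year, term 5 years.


Formula: I = P * r * t
Substituting: I = $30,400.00 * 0.0391 * 5
Step: I = $30,400.00 * 0.1955
I = $5,943.20

$5,943.20


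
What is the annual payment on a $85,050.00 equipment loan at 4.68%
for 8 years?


Formula: PMT = PV * r / (1 - (1+r)^(-n))
Denominator: 1 - (1 + 0.0468)^(-8) = 0.30643
Numerator: $85,050.00 * 0.0468 = 3980.34
PMT = 3980.34 / 0.30643 = $12,989.39

$12,989.39


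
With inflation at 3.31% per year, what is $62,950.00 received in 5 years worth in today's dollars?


Formula: Real value = nominal / (1 + inflation)^years
Price level: (1 + 0.0331)^5 = 1.176825
Real value = $62,950.00 / 1.176825 = $53,491.40

$53,491.40


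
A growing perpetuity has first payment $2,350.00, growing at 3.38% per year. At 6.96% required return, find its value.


Formula: PV = C / (r - g)
Spread: r - g = 0.0696 - 0.0338 = 0.0358
Substituting: PV = $2,350.00 / 0.0358
PV = $65,642.46

$65,642.46


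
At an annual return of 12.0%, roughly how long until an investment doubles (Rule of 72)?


Formula: Years ≈ 72 / r
Substituting: Years ≈ 72 / 12.0
Years ≈ 6.0

6.0 years


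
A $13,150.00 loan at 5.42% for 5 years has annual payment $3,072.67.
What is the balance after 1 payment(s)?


Formula: Balance = PV*(1+r)^k - PMT*((1+r)^k - 1)/r
Growth: (1 + 0.0542)^1 = 1.0542
Accumulated factor: ((1+r)^k - 1)/r = 1.0
Balance = $13,150.00 * 1.0542 - $3,072.67 * 1.0
Balance = $10,790.06

$10,790.06


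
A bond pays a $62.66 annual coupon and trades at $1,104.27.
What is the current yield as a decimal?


Formula: Current yield = annual coupon / price
Substituting: CY = $62.66 / $1,104.27
CY = 0.056743

0.056743


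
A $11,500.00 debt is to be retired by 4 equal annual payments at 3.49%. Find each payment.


Formula: PMT = PV * r / (1 - (1+r)^(-n))
Denominator: 1 - (1 + 0.0349)^(-4) = 0.128221
Numerator: $11,500.00 * 0.0349 = 401.35
PMT = 401.35 / 0.128221 = $3,130.14

$3,130.14


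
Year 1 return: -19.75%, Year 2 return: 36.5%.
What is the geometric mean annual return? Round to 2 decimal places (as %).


Formula: Geometric mean = ((1+r1)*(1+r2))^(1/2) - 1
Product: (1 + -0.1975) * (1 + 0.365) = 0.8025 * 1.365 = 1.095412
Square root: 1.095412^0.5 = 1.04662
Geometric mean = 1.04662 - 1 = 0.04662
As percentage: 4.66%

4.66%


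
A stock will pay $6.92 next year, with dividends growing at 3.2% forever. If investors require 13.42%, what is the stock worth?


Formula: P = D1 / (r - g)
Spread: r - g = 0.1342 - 0.032 = 0.1022
Substituting: P = $6.92 / 0.1022
P = $67.71

$67.71


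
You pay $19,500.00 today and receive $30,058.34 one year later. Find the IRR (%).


Formula: IRR = C1/C0 - 1
Substituting: IRR = $30,058.34 / $19,500.00 - 1
Ratio: 1.541453 - 1 = 0.541453
IRR = 54.1453%

54.1453%


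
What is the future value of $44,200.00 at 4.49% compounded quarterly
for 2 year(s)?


Formula: FV = P * (1 + r/m)^(m*t)
Period rate: r/m = 0.0449 / 4 = 0.011225
Total periods: m*t = 4 * 2 = 8
Growth factor: (1 + 0.011225)^8 = 1.093408
FV = $44,200.00 * 1.093408 = $48,328.65

$48,328.65


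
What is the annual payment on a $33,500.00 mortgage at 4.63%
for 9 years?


Formula: PMT = PV * r / (1 - (1+r)^(-n))
Denominator: 1 - (1 + 0.0463)^(-9) = 0.334583
Numerator: $33,500.00 * 0.0463 = 1551.05
PMT = 1551.05 / 0.334583 = $4,635.77

$4,635.77


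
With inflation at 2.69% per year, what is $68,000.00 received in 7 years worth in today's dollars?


Formula: Real value = nominal / (1 + inflation)^years
Price level: (1 + 0.0269)^7 = 1.204196
Real value = $68,000.00 / 1.204196 = $56,469.23

$56,469.23


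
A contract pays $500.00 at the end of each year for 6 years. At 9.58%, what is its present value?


Formula: PV = PMT * (1 - (1+r)^(-n)) / r
Discount factor: (1 + 0.0958)^(-6) = 0.57758
Bracket: 1 - 0.57758 = 0.42242
PV = $500.00 * 0.42242 / 0.0958 = $2,204.70

$2,204.70


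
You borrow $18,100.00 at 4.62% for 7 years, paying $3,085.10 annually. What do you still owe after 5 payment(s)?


Formula: Balance = PV*(1+r)^k - PMT*((1+r)^k - 1)/r
Growth: (1 + 0.0462)^5 = 1.253354
Accumulated factor: ((1+r)^k - 1)/r = 5.483842
Balance = $18,100.00 * 1.253354 - $3,085.10 * 5.483842
Balance = $5,767.50

$5,767.50


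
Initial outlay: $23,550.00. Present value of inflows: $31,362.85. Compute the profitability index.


Formula: PI = PV(cash flows) / initial investment
Substituting: PI = $31,362.85 / $23,550.00
PI = 1.3318

1.3318


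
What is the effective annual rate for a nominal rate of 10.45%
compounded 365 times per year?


Formula: EAR = (1 + r/m)^m - 1
Period rate: r/m = 0.1045 / 365 = 0.000286
Compounding: (1 + 0.000286)^365 = 1.110139
EAR = 1.110139 - 1 = 0.110139

0.110139


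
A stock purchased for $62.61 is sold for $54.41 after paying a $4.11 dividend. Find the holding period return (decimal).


Formula: HPR = (P1 - P0 + D) / P0
Gain: $54.41 - $62.61 + $4.11 = -$4.09
HPR = -$4.09 / $62.61 = -0.0653

-0.0653
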